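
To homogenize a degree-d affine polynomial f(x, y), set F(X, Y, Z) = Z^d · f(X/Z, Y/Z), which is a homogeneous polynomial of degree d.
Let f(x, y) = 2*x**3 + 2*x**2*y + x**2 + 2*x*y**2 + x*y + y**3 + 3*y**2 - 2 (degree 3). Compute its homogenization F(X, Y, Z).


F(X, Y, Z) = 2*X**3 + 2*X**2*Y + X**2*Z + 2*X*Y**2 + X*Y*Z + Y**3 + 3*Y**2*Z - 2*Z**3

deg(f) = 3.
Substitute x = X/Z, y = Y/Z into f, then multiply by Z^3.
  monomial 2·x^3·y^0 ↦ 2·X^3·Y^0·Z^0.
  monomial 2·x^2·y^1 ↦ 2·X^2·Y^1·Z^0.
  monomial 1·x^2·y^0 ↦ 1·X^2·Y^0·Z^1.
  monomial 2·x^1·y^2 ↦ 2·X^1·Y^2·Z^0.
  monomial 1·x^1·y^1 ↦ 1·X^1·Y^1·Z^1.
  monomial 1·x^0·y^3 ↦ 1·X^0·Y^3·Z^0.
  monomial 3·x^0·y^2 ↦ 3·X^0·Y^2·Z^1.
  monomial -2·x^0·y^0 ↦ -2·X^0·Y^0·Z^3.
Collecting: F(X, Y, Z) = 2*X**3 + 2*X**2*Y + X**2*Z + 2*X*Y**2 + X*Y*Z + Y**3 + 3*Y**2*Z - 2*Z**3.


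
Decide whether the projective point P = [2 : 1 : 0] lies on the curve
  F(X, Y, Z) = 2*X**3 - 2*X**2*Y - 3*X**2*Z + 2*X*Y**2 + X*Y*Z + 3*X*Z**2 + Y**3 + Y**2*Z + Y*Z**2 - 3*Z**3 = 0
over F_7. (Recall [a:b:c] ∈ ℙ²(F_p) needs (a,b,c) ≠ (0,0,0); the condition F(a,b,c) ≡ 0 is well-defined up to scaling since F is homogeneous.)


F(2,1,0) ≡ 6 (mod 7); P is NOT on the curve.

Evaluate F(2, 1, 0) term-by-term (mod 7).
  2*X**3 ↦ 2·8·1·1 = 16
  -2*X**2*Y ↦ -2·4·1·1 = -8
  -3*X**2*Z ↦ -3·4·1·0 = 0
  2*X*Y**2 ↦ 2·2·1·1 = 4
  X*Y*Z ↦ 1·2·1·0 = 0
  3*X*Z**2 ↦ 3·2·1·0 = 0
  Y**3 ↦ 1·1·1·1 = 1
  Y**2*Z ↦ 1·1·1·0 = 0
  Y*Z**2 ↦ 1·1·1·0 = 0
  -3*Z**3 ↦ -3·1·1·0 = 0
Sum: F(2, 1, 0) = (16) + (-8) + (0) + (4) + (0) + (0) + (1) + (0) + (0) + (0) = 13.
Reducing mod 7: 13 ≡ 6 (mod 7).
Since F(a, b, c) ≡ 6 ≠ 0 (mod 7), P does NOT lie on the curve.


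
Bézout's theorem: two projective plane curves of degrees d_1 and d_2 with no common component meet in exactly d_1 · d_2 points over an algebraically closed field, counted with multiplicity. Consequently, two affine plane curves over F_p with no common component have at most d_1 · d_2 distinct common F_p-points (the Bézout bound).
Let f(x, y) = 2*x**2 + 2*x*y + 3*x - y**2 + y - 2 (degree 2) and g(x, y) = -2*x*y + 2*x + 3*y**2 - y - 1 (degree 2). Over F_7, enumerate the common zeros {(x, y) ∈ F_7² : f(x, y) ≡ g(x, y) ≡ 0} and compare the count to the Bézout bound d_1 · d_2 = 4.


Common zeros: {(4, 0)}; count = 1; Bézout bound = 4.

deg(f) = 2, deg(g) = 2, so Bézout bound = 4.
Scan x ∈ F_7. For each x, list the y ∈ F_7 with f(x, y) ≡ 0 and those with g(x, y) ≡ 0 (mod 7); the common zeros in that column are the intersection.
  x = 0: f ≡ 0 at y ∈ {4}; g ≡ 0 at y ∈ ∅; common: ∅.
  x = 1: f ≡ 0 at y ∈ {5}; g ≡ 0 at y ∈ {2, 6}; common: ∅.
  x = 2: f ≡ 0 at y ∈ ∅; g ≡ 0 at y ∈ ∅; common: ∅.
  x = 3: f ≡ 0 at y ∈ {2, 5}; g ≡ 0 at y ∈ ∅; common: ∅.
  x = 4: f ≡ 0 at y ∈ {0, 2}; g ≡ 0 at y ∈ {0, 3}; common: {0}.
  x = 5: f ≡ 0 at y ∈ {0, 4}; g ≡ 0 at y ∈ ∅; common: ∅.
  x = 6: f ≡ 0 at y ∈ ∅; g ≡ 0 at y ∈ {4, 5}; common: ∅.
Collecting: common zeros = {(4, 0)}, so the count is 1.
Comparison with the Bézout bound: 1 ≤ 4 = deg(f)·deg(g), as expected for curves with no common component (the affine F_7-count falls short of the bound because intersections may lie at infinity, over extension fields, or carry multiplicity).


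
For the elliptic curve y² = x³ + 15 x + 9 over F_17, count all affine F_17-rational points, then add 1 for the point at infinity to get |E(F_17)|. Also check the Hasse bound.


Affine points = {(0, 3), (0, 14), (1, 5), (1, 12), (2, 8), (2, 9), (3, 8), (3, 9), (6, 3), (6, 14), (7, 7), (7, 10), (11, 3), (11, 14), (12, 8), (12, 9), (13, 2), (13, 15)}; affine count = 18; |E(F_17)| = 19.

Discriminant check: Δ ∝ 4a³ + 27b² = 4·15³ + 27·9² = 4·3375 + 27·81 ≡ 13 (mod 17). Nonzero ⇒ E is nonsingular.
For each x ∈ F_17, compute rhs = x³ + 15·x + 9 mod 17, then count y ∈ F_17 with y² ≡ rhs.
  x = 0: rhs = 9, matching y values: 3, 14 (2 points).
  x = 1: rhs = 8, matching y values: 5, 12 (2 points).
  x = 2: rhs = 13, matching y values: 8, 9 (2 points).
  x = 3: rhs = 13, matching y values: 8, 9 (2 points).
  x = 4: rhs = 14, matching y values: none (0 points).
  x = 5: rhs = 5, matching y values: none (0 points).
  x = 6: rhs = 9, matching y values: 3, 14 (2 points).
  x = 7: rhs = 15, matching y values: 7, 10 (2 points).
  x = 8: rhs = 12, matching y values: none (0 points).
  x = 9: rhs = 6, matching y values: none (0 points).
  x = 10: rhs = 3, matching y values: none (0 points).
  x = 11: rhs = 9, matching y values: 3, 14 (2 points).
  x = 12: rhs = 13, matching y values: 8, 9 (2 points).
  x = 13: rhs = 4, matching y values: 2, 15 (2 points).
  x = 14: rhs = 5, matching y values: none (0 points).
  x = 15: rhs = 5, matching y values: none (0 points).
  x = 16: rhs = 10, matching y values: none (0 points).
Total affine count: 18.
Full point count |E(F_17)| = 18 + 1 = 19.
Hasse bound: |19 − (17+1)| = |1| = 1 ≤ 2√17 ≈ 8.2462 ✓.


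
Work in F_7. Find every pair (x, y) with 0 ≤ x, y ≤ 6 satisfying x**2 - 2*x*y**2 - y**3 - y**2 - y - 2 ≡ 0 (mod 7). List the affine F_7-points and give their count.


Affine F_7-points: {(2, 2), (3, 0), (4, 0), (4, 6), (5, 6), (6, 2)}; count = 6.

For each of the 49 pairs (x, y) ∈ F_7², evaluate f(x, y) mod 7. Record the zeros.
  x = 0: [0↦5, 1↦2, 2↦5, 3↦1, 4↦5, 5↦4, 6↦6]  zeros at y ∈ ∅
  x = 1: [0↦6, 1↦1, 2↦5, 3↦5, 4↦2, 5↦4, 6↦5]  zeros at y ∈ ∅
  x = 2: [0↦2, 1↦2, 2↦0, 3↦4, 4↦1, 5↦6, 6↦6]  zeros at y ∈ {2}
  x = 3: [0↦0, 1↦5, 2↦4, 3↦5, 4↦2, 5↦3, 6↦2]  zeros at y ∈ {0}
  x = 4: [0↦0, 1↦3, 2↦3, 3↦1, 4↦5, 5↦2, 6↦0]  zeros at y ∈ {0, 6}
  x = 5: [0↦2, 1↦3, 2↦4, 3↦6, 4↦3, 5↦3, 6↦0]  zeros at y ∈ {6}
  x = 6: [0↦6, 1↦5, 2↦0, 3↦6, 4↦3, 5↦6, 6↦2]  zeros at y ∈ {2}
Collecting zeros: affine points = {(2, 2), (3, 0), (4, 0), (4, 6), (5, 6), (6, 2)}.
Total count |C(F_7)_aff| = 6.


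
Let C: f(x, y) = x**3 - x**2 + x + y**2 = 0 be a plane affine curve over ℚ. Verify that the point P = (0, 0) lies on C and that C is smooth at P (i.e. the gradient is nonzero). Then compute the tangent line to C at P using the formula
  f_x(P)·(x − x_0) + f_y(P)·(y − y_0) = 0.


Tangent line at P: x = 0.

Step 1: f(0, 0) = 0, so P lies on C.
Step 2: partial derivatives
  f_x(x, y) = 3*x**2 - 2*x + 1, f_y(x, y) = 2*y.
  f_x(P) = 1, f_y(P) = 0 (gradient nonzero, so P is smooth).
Step 3: tangent line at P: 1·(x − 0) + 0·(y − 0) = 0.
Expanding: x = 0.


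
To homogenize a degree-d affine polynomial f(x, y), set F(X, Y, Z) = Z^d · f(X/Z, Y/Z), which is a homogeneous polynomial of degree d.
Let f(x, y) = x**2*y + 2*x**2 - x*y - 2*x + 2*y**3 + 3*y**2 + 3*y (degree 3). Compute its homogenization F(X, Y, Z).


F(X, Y, Z) = X**2*Y + 2*X**2*Z - X*Y*Z - 2*X*Z**2 + 2*Y**3 + 3*Y**2*Z + 3*Y*Z**2

deg(f) = 3.
Substitute x = X/Z, y = Y/Z into f, then multiply by Z^3.
  monomial 1·x^2·y^1 ↦ 1·X^2·Y^1·Z^0.
  monomial 2·x^2·y^0 ↦ 2·X^2·Y^0·Z^1.
  monomial -1·x^1·y^1 ↦ -1·X^1·Y^1·Z^1.
  monomial -2·x^1·y^0 ↦ -2·X^1·Y^0·Z^2.
  monomial 2·x^0·y^3 ↦ 2·X^0·Y^3·Z^0.
  monomial 3·x^0·y^2 ↦ 3·X^0·Y^2·Z^1.
  monomial 3·x^0·y^1 ↦ 3·X^0·Y^1·Z^2.
Collecting: F(X, Y, Z) = X**2*Y + 2*X**2*Z - X*Y*Z - 2*X*Z**2 + 2*Y**3 + 3*Y**2*Z + 3*Y*Z**2.


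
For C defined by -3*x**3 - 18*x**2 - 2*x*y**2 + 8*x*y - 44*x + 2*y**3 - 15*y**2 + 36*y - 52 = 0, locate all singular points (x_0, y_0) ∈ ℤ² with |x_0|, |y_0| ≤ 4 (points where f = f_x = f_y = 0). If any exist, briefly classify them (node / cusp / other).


Singular points: {(-2, 2)}; classification: cusp.

Compute partial derivatives:
  f_x = -9*x**2 - 36*x - 2*y**2 + 8*y - 44.
  f_y = -4*x*y + 8*x + 6*y**2 - 30*y + 36.
Scan x_0 ∈ {−4, ..., 4}. For each x_0, f_y(x_0, y) is a polynomial in y; find its integer roots y ∈ {−4, ..., 4}, then test f_x and f at those candidates.
  x = -4: f_y(-4, y) = 6*y**2 - 14*y + 4; vanishes at y ∈ {2}. (-4, 2): f_x = -36 ≠ 0.
  x = -3: f_y(-3, y) = 6*y**2 - 18*y + 12; vanishes at y ∈ {1, 2}. (-3, 1): f_x = -11 ≠ 0; (-3, 2): f_x = -9 ≠ 0.
  x = -2: f_y(-2, y) = 6*y**2 - 22*y + 20; vanishes at y ∈ {2}. (-2, 2): f_x = 0, f = 0 — SINGULAR.
  x = -1: f_y(-1, y) = 6*y**2 - 26*y + 28; vanishes at y ∈ {2}. (-1, 2): f_x = -9 ≠ 0.
  x = 0: f_y(0, y) = 6*y**2 - 30*y + 36; vanishes at y ∈ {2, 3}. (0, 2): f_x = -36 ≠ 0; (0, 3): f_x = -38 ≠ 0.
  x = 1: f_y(1, y) = 6*y**2 - 34*y + 44; vanishes at y ∈ {2}. (1, 2): f_x = -81 ≠ 0.
  x = 2: f_y(2, y) = 6*y**2 - 38*y + 52; vanishes at y ∈ {2}. (2, 2): f_x = -144 ≠ 0.
  x = 3: f_y(3, y) = 6*y**2 - 42*y + 60; vanishes at y ∈ {2}. (3, 2): f_x = -225 ≠ 0.
  x = 4: f_y(4, y) = 6*y**2 - 46*y + 68; vanishes at y ∈ {2}. (4, 2): f_x = -324 ≠ 0.
Only singular point on the grid: (-2, 2).
Classify: substitute x = -2 + u, y = 2 + v and expand: f = -3*u**3 - 2*u*v**2 + 2*v**3 + v**2.
No constant or linear terms (consistent with a singular point). Quadratic part: v**2. Cubic part: -3*u**3 - 2*u*v**2 + 2*v**3.
The quadratic part v**2 is a perfect square, so there is a single (double) tangent line v = 0, i.e. y = 2. Restricting the cubic part to that line (v = 0) leaves -3*u**3 ≠ 0, so f is not divisible by v and the branch is v² ≈ 3*u**3 to lowest order — this is a cusp.
Classification: cusp.


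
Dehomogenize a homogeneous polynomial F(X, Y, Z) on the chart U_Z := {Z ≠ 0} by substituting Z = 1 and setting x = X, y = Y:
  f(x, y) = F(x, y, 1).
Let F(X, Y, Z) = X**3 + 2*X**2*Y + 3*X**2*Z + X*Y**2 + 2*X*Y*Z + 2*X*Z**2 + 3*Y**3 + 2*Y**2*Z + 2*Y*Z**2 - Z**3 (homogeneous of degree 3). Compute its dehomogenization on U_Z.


f(x, y) = x**3 + 2*x**2*y + 3*x**2 + x*y**2 + 2*x*y + 2*x + 3*y**3 + 2*y**2 + 2*y - 1

On U_Z we set Z = 1. Each monomial c·X^i·Y^j·Z^k in F becomes c·x^i·y^j·1^k = c·x^i·y^j.
Substituting Z = 1: F(X, Y, 1) = x**3 + 2*x**2*y + 3*x**2 + x*y**2 + 2*x*y + 2*x + 3*y**3 + 2*y**2 + 2*y - 1.
Note: deg(f) ≤ deg(F) = 3; strict inequality happens when F is divisible by Z (lost terms).


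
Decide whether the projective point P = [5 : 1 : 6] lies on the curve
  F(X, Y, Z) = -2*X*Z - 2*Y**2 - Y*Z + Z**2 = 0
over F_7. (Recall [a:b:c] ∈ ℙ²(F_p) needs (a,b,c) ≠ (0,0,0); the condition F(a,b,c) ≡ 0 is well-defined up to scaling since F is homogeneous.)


F(5,1,6) ≡ 3 (mod 7); P is NOT on the curve.

Evaluate F(5, 1, 6) term-by-term (mod 7).
  -2*X*Z ↦ -2·5·1·6 = -60
  -2*Y**2 ↦ -2·1·1·1 = -2
  -Y*Z ↦ -1·1·1·6 = -6
  Z**2 ↦ 1·1·1·36 = 36
Sum: F(5, 1, 6) = (-60) + (-2) + (-6) + (36) = -32.
Reducing mod 7: -32 ≡ 3 (mod 7).
Since F(a, b, c) ≡ 3 ≠ 0 (mod 7), P does NOT lie on the curve.


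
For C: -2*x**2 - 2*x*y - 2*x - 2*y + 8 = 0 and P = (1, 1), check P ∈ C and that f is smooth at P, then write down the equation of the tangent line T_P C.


Tangent line at P: -8*x - 4*y + 12 = 0.

Step 1: f(1, 1) = 0, so P lies on C.
Step 2: partial derivatives
  f_x(x, y) = -4*x - 2*y - 2, f_y(x, y) = -2*x - 2.
  f_x(P) = -8, f_y(P) = -4 (gradient nonzero, so P is smooth).
Step 3: tangent line at P: -8·(x − 1) + -4·(y − 1) = 0.
Expanding: -8*x - 4*y + 12 = 0.


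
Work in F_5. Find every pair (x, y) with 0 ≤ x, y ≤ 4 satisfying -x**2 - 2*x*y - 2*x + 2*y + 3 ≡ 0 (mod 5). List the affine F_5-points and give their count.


Affine F_5-points: {(0, 1), (1, 0), (1, 1), (1, 2), (1, 3), (1, 4), (2, 0), (3, 2), (4, 4)}; count = 9.

For each of the 25 pairs (x, y) ∈ F_5², evaluate f(x, y) mod 5. Record the zeros.
  x = 0: [0↦3, 1↦0, 2↦2, 3↦4, 4↦1]  zeros at y ∈ {1}
  x = 1: [0↦0, 1↦0, 2↦0, 3↦0, 4↦0]  zeros at y ∈ {0, 1, 2, 3, 4}
  x = 2: [0↦0, 1↦3, 2↦1, 3↦4, 4↦2]  zeros at y ∈ {0}
  x = 3: [0↦3, 1↦4, 2↦0, 3↦1, 4↦2]  zeros at y ∈ {2}
  x = 4: [0↦4, 1↦3, 2↦2, 3↦1, 4↦0]  zeros at y ∈ {4}
Collecting zeros: affine points = {(0, 1), (1, 0), (1, 1), (1, 2), (1, 3), (1, 4), (2, 0), (3, 2), (4, 4)}.
Total count |C(F_5)_aff| = 9.


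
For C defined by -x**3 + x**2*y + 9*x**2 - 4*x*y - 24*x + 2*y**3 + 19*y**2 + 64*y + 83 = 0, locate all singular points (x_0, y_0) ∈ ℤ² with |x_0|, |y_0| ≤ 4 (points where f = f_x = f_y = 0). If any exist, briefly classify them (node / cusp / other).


Singular points: {(2, -3)}; classification: cusp.

Compute partial derivatives:
  f_x = -3*x**2 + 2*x*y + 18*x - 4*y - 24.
  f_y = x**2 - 4*x + 6*y**2 + 38*y + 64.
Scan x_0 ∈ {−4, ..., 4}. For each x_0, f_y(x_0, y) is a polynomial in y; find its integer roots y ∈ {−4, ..., 4}, then test f_x and f at those candidates.
  x = -4: f_y(-4, y) = 6*y**2 + 38*y + 96; no integer root y with |y| ≤ 4.
  x = -3: f_y(-3, y) = 6*y**2 + 38*y + 85; no integer root y with |y| ≤ 4.
  x = -2: f_y(-2, y) = 6*y**2 + 38*y + 76; no integer root y with |y| ≤ 4.
  x = -1: f_y(-1, y) = 6*y**2 + 38*y + 69; no integer root y with |y| ≤ 4.
  x = 0: f_y(0, y) = 6*y**2 + 38*y + 64; no integer root y with |y| ≤ 4.
  x = 1: f_y(1, y) = 6*y**2 + 38*y + 61; no integer root y with |y| ≤ 4.
  x = 2: f_y(2, y) = 6*y**2 + 38*y + 60; vanishes at y ∈ {-3}. (2, -3): f_x = 0, f = 0 — SINGULAR.
  x = 3: f_y(3, y) = 6*y**2 + 38*y + 61; no integer root y with |y| ≤ 4.
  x = 4: f_y(4, y) = 6*y**2 + 38*y + 64; no integer root y with |y| ≤ 4.
Only singular point on the grid: (2, -3).
Classify: substitute x = 2 + u, y = -3 + v and expand: f = -u**3 + u**2*v + 2*v**3 + v**2.
No constant or linear terms (consistent with a singular point). Quadratic part: v**2. Cubic part: -u**3 + u**2*v + 2*v**3.
The quadratic part v**2 is a perfect square, so there is a single (double) tangent line v = 0, i.e. y = -3. Restricting the cubic part to that line (v = 0) leaves -u**3 ≠ 0, so f is not divisible by v and the branch is v² ≈ u**3 to lowest order — this is a cusp.
Classification: cusp.


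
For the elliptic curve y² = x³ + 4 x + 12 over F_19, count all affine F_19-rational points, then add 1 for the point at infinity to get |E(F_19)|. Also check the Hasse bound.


Affine points = {(1, 6), (1, 13), (2, 3), (2, 16), (4, 4), (4, 15), (5, 9), (5, 10), (6, 9), (6, 10), (8, 9), (8, 10), (9, 6), (9, 13), (10, 8), (10, 11), (11, 0), (13, 0), (14, 0), (16, 7), (16, 12), (18, 8), (18, 11)}; affine count = 23; |E(F_19)| = 24.

Discriminant check: Δ ∝ 4a³ + 27b² = 4·4³ + 27·12² = 4·64 + 27·144 ≡ 2 (mod 19). Nonzero ⇒ E is nonsingular.
For each x ∈ F_19, compute rhs = x³ + 4·x + 12 mod 19, then count y ∈ F_19 with y² ≡ rhs.
  x = 0: rhs = 12, matching y values: none (0 points).
  x = 1: rhs = 17, matching y values: 6, 13 (2 points).
  x = 2: rhs = 9, matching y values: 3, 16 (2 points).
  x = 3: rhs = 13, matching y values: none (0 points).
  x = 4: rhs = 16, matching y values: 4, 15 (2 points).
  x = 5: rhs = 5, matching y values: 9, 10 (2 points).
  x = 6: rhs = 5, matching y values: 9, 10 (2 points).
  x = 7: rhs = 3, matching y values: none (0 points).
  x = 8: rhs = 5, matching y values: 9, 10 (2 points).
  x = 9: rhs = 17, matching y values: 6, 13 (2 points).
  x = 10: rhs = 7, matching y values: 8, 11 (2 points).
  x = 11: rhs = 0, matching y values: 0 (1 points).
  x = 12: rhs = 2, matching y values: none (0 points).
  x = 13: rhs = 0, matching y values: 0 (1 points).
  x = 14: rhs = 0, matching y values: 0 (1 points).
  x = 15: rhs = 8, matching y values: none (0 points).
  x = 16: rhs = 11, matching y values: 7, 12 (2 points).
  x = 17: rhs = 15, matching y values: none (0 points).
  x = 18: rhs = 7, matching y values: 8, 11 (2 points).
Total affine count: 23.
Full point count |E(F_19)| = 23 + 1 = 24.
Hasse bound: |24 − (19+1)| = |4| = 4 ≤ 2√19 ≈ 8.7178 ✓.


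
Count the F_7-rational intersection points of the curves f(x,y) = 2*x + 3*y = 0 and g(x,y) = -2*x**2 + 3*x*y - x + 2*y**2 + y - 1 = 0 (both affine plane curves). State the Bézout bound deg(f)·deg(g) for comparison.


Common zeros: {(5, 6)}; count = 1; Bézout bound = 2.

deg(f) = 1, deg(g) = 2, so Bézout bound = 2.
Scan x ∈ F_7. For each x, list the y ∈ F_7 with f(x, y) ≡ 0 and those with g(x, y) ≡ 0 (mod 7); the common zeros in that column are the intersection.
  x = 0: f ≡ 0 at y ∈ {0}; g ≡ 0 at y ∈ {4, 6}; common: ∅.
  x = 1: f ≡ 0 at y ∈ {4}; g ≡ 0 at y ∈ ∅; common: ∅.
  x = 2: f ≡ 0 at y ∈ {1}; g ≡ 0 at y ∈ {3, 4}; common: ∅.
  x = 3: f ≡ 0 at y ∈ {5}; g ≡ 0 at y ∈ ∅; common: ∅.
  x = 4: f ≡ 0 at y ∈ {2}; g ≡ 0 at y ∈ ∅; common: ∅.
  x = 5: f ≡ 0 at y ∈ {6}; g ≡ 0 at y ∈ {0, 6}; common: {6}.
  x = 6: f ≡ 0 at y ∈ {3}; g ≡ 0 at y ∈ ∅; common: ∅.
Collecting: common zeros = {(5, 6)}, so the count is 1.
Comparison with the Bézout bound: 1 ≤ 2 = deg(f)·deg(g), as expected for curves with no common component (the affine F_7-count falls short of the bound because intersections may lie at infinity, over extension fields, or carry multiplicity).


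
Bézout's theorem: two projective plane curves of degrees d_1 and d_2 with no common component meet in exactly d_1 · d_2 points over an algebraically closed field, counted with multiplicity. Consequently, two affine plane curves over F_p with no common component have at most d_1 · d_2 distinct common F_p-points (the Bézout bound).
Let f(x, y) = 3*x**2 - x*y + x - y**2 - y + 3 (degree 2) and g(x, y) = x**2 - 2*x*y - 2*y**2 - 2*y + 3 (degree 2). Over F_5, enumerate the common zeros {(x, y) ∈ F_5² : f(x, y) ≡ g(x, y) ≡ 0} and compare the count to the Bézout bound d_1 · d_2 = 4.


Common zeros: ∅; count = 0; Bézout bound = 4.

deg(f) = 2, deg(g) = 2, so Bézout bound = 4.
Scan x ∈ F_5. For each x, list the y ∈ F_5 with f(x, y) ≡ 0 and those with g(x, y) ≡ 0 (mod 5); the common zeros in that column are the intersection.
  x = 0: f ≡ 0 at y ∈ ∅; g ≡ 0 at y ∈ ∅; common: ∅.
  x = 1: f ≡ 0 at y ∈ ∅; g ≡ 0 at y ∈ ∅; common: ∅.
  x = 2: f ≡ 0 at y ∈ ∅; g ≡ 0 at y ∈ ∅; common: ∅.
  x = 3: f ≡ 0 at y ∈ ∅; g ≡ 0 at y ∈ {3}; common: ∅.
  x = 4: f ≡ 0 at y ∈ {0}; g ≡ 0 at y ∈ ∅; common: ∅.
Collecting: common zeros = ∅, so the count is 0.
Comparison with the Bézout bound: 0 ≤ 4 = deg(f)·deg(g), as expected for curves with no common component (the affine F_5-count falls short of the bound because intersections may lie at infinity, over extension fields, or carry multiplicity).


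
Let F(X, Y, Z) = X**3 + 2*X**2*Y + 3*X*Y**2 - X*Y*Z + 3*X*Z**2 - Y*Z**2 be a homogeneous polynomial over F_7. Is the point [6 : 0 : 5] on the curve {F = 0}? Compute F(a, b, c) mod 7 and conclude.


F(6,0,5) ≡ 1 (mod 7); P is NOT on the curve.

Evaluate F(6, 0, 5) term-by-term (mod 7).
  X**3 ↦ 1·216·1·1 = 216
  2*X**2*Y ↦ 2·36·0·1 = 0
  3*X*Y**2 ↦ 3·6·0·1 = 0
  -X*Y*Z ↦ -1·6·0·5 = 0
  3*X*Z**2 ↦ 3·6·1·25 = 450
  -Y*Z**2 ↦ -1·1·0·25 = 0
Sum: F(6, 0, 5) = (216) + (0) + (0) + (0) + (450) + (0) = 666.
Reducing mod 7: 666 ≡ 1 (mod 7).
Since F(a, b, c) ≡ 1 ≠ 0 (mod 7), P does NOT lie on the curve.


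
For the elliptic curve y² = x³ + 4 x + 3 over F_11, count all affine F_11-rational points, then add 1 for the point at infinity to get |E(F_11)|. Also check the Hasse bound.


Affine points = {(0, 5), (0, 6), (3, 3), (3, 8), (5, 4), (5, 7), (6, 1), (6, 10), (7, 0), (9, 3), (9, 8), (10, 3), (10, 8)}; affine count = 13; |E(F_11)| = 14.

Discriminant check: Δ ∝ 4a³ + 27b² = 4·4³ + 27·3² = 4·64 + 27·9 ≡ 4 (mod 11). Nonzero ⇒ E is nonsingular.
For each x ∈ F_11, compute rhs = x³ + 4·x + 3 mod 11, then count y ∈ F_11 with y² ≡ rhs.
  x = 0: rhs = 3, matching y values: 5, 6 (2 points).
  x = 1: rhs = 8, matching y values: none (0 points).
  x = 2: rhs = 8, matching y values: none (0 points).
  x = 3: rhs = 9, matching y values: 3, 8 (2 points).
  x = 4: rhs = 6, matching y values: none (0 points).
  x = 5: rhs = 5, matching y values: 4, 7 (2 points).
  x = 6: rhs = 1, matching y values: 1, 10 (2 points).
  x = 7: rhs = 0, matching y values: 0 (1 points).
  x = 8: rhs = 8, matching y values: none (0 points).
  x = 9: rhs = 9, matching y values: 3, 8 (2 points).
  x = 10: rhs = 9, matching y values: 3, 8 (2 points).
Total affine count: 13.
Full point count |E(F_11)| = 13 + 1 = 14.
Hasse bound: |14 − (11+1)| = |2| = 2 ≤ 2√11 ≈ 6.6332 ✓.


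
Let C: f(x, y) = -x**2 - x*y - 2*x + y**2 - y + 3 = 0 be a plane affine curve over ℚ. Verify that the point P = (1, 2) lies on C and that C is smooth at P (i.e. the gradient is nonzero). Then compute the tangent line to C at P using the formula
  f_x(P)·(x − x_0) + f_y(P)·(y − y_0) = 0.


Tangent line at P: -6*x + 2*y + 2 = 0.

Step 1: f(1, 2) = 0, so P lies on C.
Step 2: partial derivatives
  f_x(x, y) = -2*x - y - 2, f_y(x, y) = -x + 2*y - 1.
  f_x(P) = -6, f_y(P) = 2 (gradient nonzero, so P is smooth).
Step 3: tangent line at P: -6·(x − 1) + 2·(y − 2) = 0.
Expanding: -6*x + 2*y + 2 = 0.


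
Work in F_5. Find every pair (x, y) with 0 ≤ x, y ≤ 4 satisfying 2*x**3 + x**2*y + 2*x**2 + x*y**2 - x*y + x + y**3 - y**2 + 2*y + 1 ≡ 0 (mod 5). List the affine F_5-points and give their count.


Affine F_5-points: {(0, 3), (2, 3), (3, 3), (4, 0)}; count = 4.

For each of the 25 pairs (x, y) ∈ F_5², evaluate f(x, y) mod 5. Record the zeros.
  x = 0: [0↦1, 1↦3, 2↦4, 3↦0, 4↦2]  zeros at y ∈ {3}
  x = 1: [0↦1, 1↦4, 2↦3, 3↦4, 4↦3]  zeros at y ∈ ∅
  x = 2: [0↦2, 1↦3, 2↦2, 3↦0, 4↦3]  zeros at y ∈ {3}
  x = 3: [0↦1, 1↦2, 2↦3, 3↦0, 4↦4]  zeros at y ∈ {3}
  x = 4: [0↦0, 1↦3, 2↦3, 3↦1, 4↦3]  zeros at y ∈ {0}
Collecting zeros: affine points = {(0, 3), (2, 3), (3, 3), (4, 0)}.
Total count |C(F_5)_aff| = 4.


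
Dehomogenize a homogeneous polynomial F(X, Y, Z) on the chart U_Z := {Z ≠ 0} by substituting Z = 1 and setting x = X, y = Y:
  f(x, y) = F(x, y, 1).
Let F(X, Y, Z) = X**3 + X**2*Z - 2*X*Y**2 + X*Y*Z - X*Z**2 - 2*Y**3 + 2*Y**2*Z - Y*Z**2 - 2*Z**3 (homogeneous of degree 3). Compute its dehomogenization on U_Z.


f(x, y) = x**3 + x**2 - 2*x*y**2 + x*y - x - 2*y**3 + 2*y**2 - y - 2

On U_Z we set Z = 1. Each monomial c·X^i·Y^j·Z^k in F becomes c·x^i·y^j·1^k = c·x^i·y^j.
Substituting Z = 1: F(X, Y, 1) = x**3 + x**2 - 2*x*y**2 + x*y - x - 2*y**3 + 2*y**2 - y - 2.
Note: deg(f) ≤ deg(F) = 3; strict inequality happens when F is divisible by Z (lost terms).


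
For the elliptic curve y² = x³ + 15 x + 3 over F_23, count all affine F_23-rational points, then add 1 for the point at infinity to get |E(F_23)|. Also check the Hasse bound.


Affine points = {(0, 7), (0, 16), (2, 8), (2, 15), (3, 11), (3, 12), (4, 9), (4, 14), (9, 4), (9, 19), (10, 7), (10, 16), (11, 2), (11, 21), (12, 5), (12, 18), (13, 7), (13, 16), (14, 6), (14, 17), (20, 0)}; affine count = 21; |E(F_23)| = 22.

Discriminant check: Δ ∝ 4a³ + 27b² = 4·15³ + 27·3² = 4·3375 + 27·9 ≡ 12 (mod 23). Nonzero ⇒ E is nonsingular.
For each x ∈ F_23, compute rhs = x³ + 15·x + 3 mod 23, then count y ∈ F_23 with y² ≡ rhs.
  x = 0: rhs = 3, matching y values: 7, 16 (2 points).
  x = 1: rhs = 19, matching y values: none (0 points).
  x = 2: rhs = 18, matching y values: 8, 15 (2 points).
  x = 3: rhs = 6, matching y values: 11, 12 (2 points).
  x = 4: rhs = 12, matching y values: 9, 14 (2 points).
  x = 5: rhs = 19, matching y values: none (0 points).
  x = 6: rhs = 10, matching y values: none (0 points).
  x = 7: rhs = 14, matching y values: none (0 points).
  x = 8: rhs = 14, matching y values: none (0 points).
  x = 9: rhs = 16, matching y values: 4, 19 (2 points).
  x = 10: rhs = 3, matching y values: 7, 16 (2 points).
  x = 11: rhs = 4, matching y values: 2, 21 (2 points).
  x = 12: rhs = 2, matching y values: 5, 18 (2 points).
  x = 13: rhs = 3, matching y values: 7, 16 (2 points).
  x = 14: rhs = 13, matching y values: 6, 17 (2 points).
  x = 15: rhs = 15, matching y values: none (0 points).
  x = 16: rhs = 15, matching y values: none (0 points).
  x = 17: rhs = 19, matching y values: none (0 points).
  x = 18: rhs = 10, matching y values: none (0 points).
  x = 19: rhs = 17, matching y values: none (0 points).
  x = 20: rhs = 0, matching y values: 0 (1 points).
  x = 21: rhs = 11, matching y values: none (0 points).
  x = 22: rhs = 10, matching y values: none (0 points).
Total affine count: 21.
Full point count |E(F_23)| = 21 + 1 = 22.
Hasse bound: |22 − (23+1)| = |-2| = 2 ≤ 2√23 ≈ 9.5917 ✓.


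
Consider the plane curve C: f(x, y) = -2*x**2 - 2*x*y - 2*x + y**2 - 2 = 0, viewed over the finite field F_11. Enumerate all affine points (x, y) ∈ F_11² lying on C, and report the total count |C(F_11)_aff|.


Affine F_11-points: {(4, 9), (4, 10), (6, 5), (6, 7), (7, 4), (7, 10), (8, 7), (8, 9), (10, 4), (10, 5)}; count = 10.

For each of the 121 pairs (x, y) ∈ F_11², evaluate f(x, y) mod 11. Record the zeros.
  x = 0: [0↦9, 1↦10, 2↦2, 3↦7, 4↦3, 5↦1, 6↦1, 7↦3, 8↦7, 9↦2, 10↦10]  zeros at y ∈ ∅
  x = 1: [0↦5, 1↦4, 2↦5, 3↦8, 4↦2, 5↦9, 6↦7, 7↦7, 8↦9, 9↦2, 10↦8]  zeros at y ∈ ∅
  x = 2: [0↦8, 1↦5, 2↦4, 3↦5, 4↦8, 5↦2, 6↦9, 7↦7, 8↦7, 9↦9, 10↦2]  zeros at y ∈ ∅
  x = 3: [0↦7, 1↦2, 2↦10, 3↦9, 4↦10, 5↦2, 6↦7, 7↦3, 8↦1, 9↦1, 10↦3]  zeros at y ∈ ∅
  x = 4: [0↦2, 1↦6, 2↦1, 3↦9, 4↦8, 5↦9, 6↦1, 7↦6, 8↦2, 9↦0, 10↦0]  zeros at y ∈ {9, 10}
  x = 5: [0↦4, 1↦6, 2↦10, 3↦5, 4↦2, 5↦1, 6↦2, 7↦5, 8↦10, 9↦6, 10↦4]  zeros at y ∈ ∅
  x = 6: [0↦2, 1↦2, 2↦4, 3↦8, 4↦3, 5↦0, 6↦10, 7↦0, 8↦3, 9↦8, 10↦4]  zeros at y ∈ {5, 7}
  x = 7: [0↦7, 1↦5, 2↦5, 3↦7, 4↦0, 5↦6, 6↦3, 7↦2, 8↦3, 9↦6, 10↦0]  zeros at y ∈ {4, 10}
  x = 8: [0↦8, 1↦4, 2↦2, 3↦2, 4↦4, 5↦8, 6↦3, 7↦0, 8↦10, 9↦0, 10↦3]  zeros at y ∈ {7, 9}
  x = 9: [0↦5, 1↦10, 2↦6, 3↦4, 4↦4, 5↦6, 6↦10, 7↦5, 8↦2, 9↦1, 10↦2]  zeros at y ∈ ∅
  x = 10: [0↦9, 1↦1, 2↦6, 3↦2, 4↦0, 5↦0, 6↦2, 7↦6, 8↦1, 9↦9, 10↦8]  zeros at y ∈ {4, 5}
Collecting zeros: affine points = {(4, 9), (4, 10), (6, 5), (6, 7), (7, 4), (7, 10), (8, 7), (8, 9), (10, 4), (10, 5)}.
Total count |C(F_11)_aff| = 10.


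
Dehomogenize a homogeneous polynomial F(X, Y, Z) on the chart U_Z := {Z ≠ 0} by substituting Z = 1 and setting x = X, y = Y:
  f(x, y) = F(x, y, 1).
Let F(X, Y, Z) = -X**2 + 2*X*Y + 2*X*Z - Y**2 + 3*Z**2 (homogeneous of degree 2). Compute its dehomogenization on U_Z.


f(x, y) = -x**2 + 2*x*y + 2*x - y**2 + 3

On U_Z we set Z = 1. Each monomial c·X^i·Y^j·Z^k in F becomes c·x^i·y^j·1^k = c·x^i·y^j.
Substituting Z = 1: F(X, Y, 1) = -x**2 + 2*x*y + 2*x - y**2 + 3.
Note: deg(f) ≤ deg(F) = 2; strict inequality happens when F is divisible by Z (lost terms).


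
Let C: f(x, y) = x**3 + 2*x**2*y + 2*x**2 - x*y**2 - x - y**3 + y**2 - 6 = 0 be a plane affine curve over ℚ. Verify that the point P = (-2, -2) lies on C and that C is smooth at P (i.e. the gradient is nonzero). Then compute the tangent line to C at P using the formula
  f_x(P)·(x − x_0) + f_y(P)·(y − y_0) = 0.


Tangent line at P: 15*x - 16*y - 2 = 0.

Step 1: f(-2, -2) = 0, so P lies on C.
Step 2: partial derivatives
  f_x(x, y) = 3*x**2 + 4*x*y + 4*x - y**2 - 1, f_y(x, y) = 2*x**2 - 2*x*y - 3*y**2 + 2*y.
  f_x(P) = 15, f_y(P) = -16 (gradient nonzero, so P is smooth).
Step 3: tangent line at P: 15·(x − -2) + -16·(y − -2) = 0.
Expanding: 15*x - 16*y - 2 = 0.


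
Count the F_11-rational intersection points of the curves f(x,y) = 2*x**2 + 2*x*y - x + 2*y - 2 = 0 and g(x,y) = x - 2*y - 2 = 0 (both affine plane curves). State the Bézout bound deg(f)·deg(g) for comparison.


Common zeros: ∅; count = 0; Bézout bound = 2.

deg(f) = 2, deg(g) = 1, so Bézout bound = 2.
Scan x ∈ F_11. For each x, list the y ∈ F_11 with f(x, y) ≡ 0 and those with g(x, y) ≡ 0 (mod 11); the common zeros in that column are the intersection.
  x = 0: f ≡ 0 at y ∈ {1}; g ≡ 0 at y ∈ {10}; common: ∅.
  x = 1: f ≡ 0 at y ∈ {3}; g ≡ 0 at y ∈ {5}; common: ∅.
  x = 2: f ≡ 0 at y ∈ {3}; g ≡ 0 at y ∈ {0}; common: ∅.
  x = 3: f ≡ 0 at y ∈ {8}; g ≡ 0 at y ∈ {6}; common: ∅.
  x = 4: f ≡ 0 at y ∈ {4}; g ≡ 0 at y ∈ {1}; common: ∅.
  x = 5: f ≡ 0 at y ∈ {1}; g ≡ 0 at y ∈ {7}; common: ∅.
  x = 6: f ≡ 0 at y ∈ {8}; g ≡ 0 at y ∈ {2}; common: ∅.
  x = 7: f ≡ 0 at y ∈ {2}; g ≡ 0 at y ∈ {8}; common: ∅.
  x = 8: f ≡ 0 at y ∈ {2}; g ≡ 0 at y ∈ {3}; common: ∅.
  x = 9: f ≡ 0 at y ∈ {4}; g ≡ 0 at y ∈ {9}; common: ∅.
  x = 10: f ≡ 0 at y ∈ ∅; g ≡ 0 at y ∈ {4}; common: ∅.
Collecting: common zeros = ∅, so the count is 0.
Comparison with the Bézout bound: 0 ≤ 2 = deg(f)·deg(g), as expected for curves with no common component (the affine F_11-count falls short of the bound because intersections may lie at infinity, over extension fields, or carry multiplicity).


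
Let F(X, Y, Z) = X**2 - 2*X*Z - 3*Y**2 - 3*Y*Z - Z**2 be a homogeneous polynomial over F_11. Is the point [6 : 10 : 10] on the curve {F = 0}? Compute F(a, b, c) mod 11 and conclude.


F(6,10,10) ≡ 8 (mod 11); P is NOT on the curve.

Evaluate F(6, 10, 10) term-by-term (mod 11).
  X**2 ↦ 1·36·1·1 = 36
  -2*X*Z ↦ -2·6·1·10 = -120
  -3*Y**2 ↦ -3·1·100·1 = -300
  -3*Y*Z ↦ -3·1·10·10 = -300
  -Z**2 ↦ -1·1·1·100 = -100
Sum: F(6, 10, 10) = (36) + (-120) + (-300) + (-300) + (-100) = -784.
Reducing mod 11: -784 ≡ 8 (mod 11).
Since F(a, b, c) ≡ 8 ≠ 0 (mod 11), P does NOT lie on the curve.


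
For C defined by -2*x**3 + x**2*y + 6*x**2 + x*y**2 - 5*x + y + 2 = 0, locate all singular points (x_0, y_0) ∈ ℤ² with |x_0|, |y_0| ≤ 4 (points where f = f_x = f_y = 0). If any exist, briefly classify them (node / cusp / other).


Singular points: {(1, -1)}; classification: node.

Compute partial derivatives:
  f_x = -6*x**2 + 2*x*y + 12*x + y**2 - 5.
  f_y = x**2 + 2*x*y + 1.
Scan x_0 ∈ {−4, ..., 4}. For each x_0, f_y(x_0, y) is a polynomial in y; find its integer roots y ∈ {−4, ..., 4}, then test f_x and f at those candidates.
  x = -4: f_y(-4, y) = 17 - 8*y; no integer root y with |y| ≤ 4.
  x = -3: f_y(-3, y) = 10 - 6*y; no integer root y with |y| ≤ 4.
  x = -2: f_y(-2, y) = 5 - 4*y; no integer root y with |y| ≤ 4.
  x = -1: f_y(-1, y) = 2 - 2*y; vanishes at y ∈ {1}. (-1, 1): f_x = -24 ≠ 0.
  x = 0: f_y(0, y) = 1; no integer root y with |y| ≤ 4.
  x = 1: f_y(1, y) = 2*y + 2; vanishes at y ∈ {-1}. (1, -1): f_x = 0, f = 0 — SINGULAR.
  x = 2: f_y(2, y) = 4*y + 5; no integer root y with |y| ≤ 4.
  x = 3: f_y(3, y) = 6*y + 10; no integer root y with |y| ≤ 4.
  x = 4: f_y(4, y) = 8*y + 17; no integer root y with |y| ≤ 4.
Only singular point on the grid: (1, -1).
Classify: substitute x = 1 + u, y = -1 + v and expand: f = -2*u**3 + u**2*v - u**2 + u*v**2 + v**2.
No constant or linear terms (consistent with a singular point). Quadratic part: -u**2 + v**2. Cubic part: -2*u**3 + u**2*v + u*v**2.
The quadratic part v**2 - u**2 = (v − u)(v + u) splits into two distinct linear factors, so there are two distinct tangent lines y − -1 = ±(x − 1) — this is a node (ordinary double point).
Classification: node.


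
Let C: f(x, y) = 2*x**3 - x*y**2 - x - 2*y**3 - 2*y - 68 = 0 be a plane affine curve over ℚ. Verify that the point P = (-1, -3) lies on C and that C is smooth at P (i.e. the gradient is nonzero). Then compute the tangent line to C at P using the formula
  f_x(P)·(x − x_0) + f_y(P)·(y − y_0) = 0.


Tangent line at P: -4*x - 62*y - 190 = 0.

Step 1: f(-1, -3) = 0, so P lies on C.
Step 2: partial derivatives
  f_x(x, y) = 6*x**2 - y**2 - 1, f_y(x, y) = -2*x*y - 6*y**2 - 2.
  f_x(P) = -4, f_y(P) = -62 (gradient nonzero, so P is smooth).
Step 3: tangent line at P: -4·(x − -1) + -62·(y − -3) = 0.
Expanding: -4*x - 62*y - 190 = 0.


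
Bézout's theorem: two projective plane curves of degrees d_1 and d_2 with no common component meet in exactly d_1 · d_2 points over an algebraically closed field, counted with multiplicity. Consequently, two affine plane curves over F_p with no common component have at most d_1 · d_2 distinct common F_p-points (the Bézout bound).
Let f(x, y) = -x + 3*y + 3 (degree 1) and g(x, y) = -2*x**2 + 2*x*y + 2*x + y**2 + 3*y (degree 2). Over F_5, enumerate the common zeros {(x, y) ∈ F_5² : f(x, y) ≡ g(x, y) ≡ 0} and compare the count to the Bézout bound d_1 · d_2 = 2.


Common zeros: ∅; count = 0; Bézout bound = 2.

deg(f) = 1, deg(g) = 2, so Bézout bound = 2.
Scan x ∈ F_5. For each x, list the y ∈ F_5 with f(x, y) ≡ 0 and those with g(x, y) ≡ 0 (mod 5); the common zeros in that column are the intersection.
  x = 0: f ≡ 0 at y ∈ {4}; g ≡ 0 at y ∈ {0, 2}; common: ∅.
  x = 1: f ≡ 0 at y ∈ {1}; g ≡ 0 at y ∈ {0}; common: ∅.
  x = 2: f ≡ 0 at y ∈ {3}; g ≡ 0 at y ∈ {4}; common: ∅.
  x = 3: f ≡ 0 at y ∈ {0}; g ≡ 0 at y ∈ {2, 4}; common: ∅.
  x = 4: f ≡ 0 at y ∈ {2}; g ≡ 0 at y ∈ ∅; common: ∅.
Collecting: common zeros = ∅, so the count is 0.
Comparison with the Bézout bound: 0 ≤ 2 = deg(f)·deg(g), as expected for curves with no common component (the affine F_5-count falls short of the bound because intersections may lie at infinity, over extension fields, or carry multiplicity).


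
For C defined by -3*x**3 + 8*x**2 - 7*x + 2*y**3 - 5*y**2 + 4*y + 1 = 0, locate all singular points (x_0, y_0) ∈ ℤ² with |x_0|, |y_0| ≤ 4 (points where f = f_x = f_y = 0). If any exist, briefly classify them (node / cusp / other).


Singular points: {(1, 1)}; classification: node.

Compute partial derivatives:
  f_x = -9*x**2 + 16*x - 7.
  f_y = 6*y**2 - 10*y + 4.
Scan x_0 ∈ {−4, ..., 4}. For each x_0, f_y(x_0, y) is a polynomial in y; find its integer roots y ∈ {−4, ..., 4}, then test f_x and f at those candidates.
  x = -4: f_y(-4, y) = 6*y**2 - 10*y + 4; vanishes at y ∈ {1}. (-4, 1): f_x = -215 ≠ 0.
  x = -3: f_y(-3, y) = 6*y**2 - 10*y + 4; vanishes at y ∈ {1}. (-3, 1): f_x = -136 ≠ 0.
  x = -2: f_y(-2, y) = 6*y**2 - 10*y + 4; vanishes at y ∈ {1}. (-2, 1): f_x = -75 ≠ 0.
  x = -1: f_y(-1, y) = 6*y**2 - 10*y + 4; vanishes at y ∈ {1}. (-1, 1): f_x = -32 ≠ 0.
  x = 0: f_y(0, y) = 6*y**2 - 10*y + 4; vanishes at y ∈ {1}. (0, 1): f_x = -7 ≠ 0.
  x = 1: f_y(1, y) = 6*y**2 - 10*y + 4; vanishes at y ∈ {1}. (1, 1): f_x = 0, f = 0 — SINGULAR.
  x = 2: f_y(2, y) = 6*y**2 - 10*y + 4; vanishes at y ∈ {1}. (2, 1): f_x = -11 ≠ 0.
  x = 3: f_y(3, y) = 6*y**2 - 10*y + 4; vanishes at y ∈ {1}. (3, 1): f_x = -40 ≠ 0.
  x = 4: f_y(4, y) = 6*y**2 - 10*y + 4; vanishes at y ∈ {1}. (4, 1): f_x = -87 ≠ 0.
Only singular point on the grid: (1, 1).
Classify: substitute x = 1 + u, y = 1 + v and expand: f = -3*u**3 - u**2 + 2*v**3 + v**2.
No constant or linear terms (consistent with a singular point). Quadratic part: -u**2 + v**2. Cubic part: -3*u**3 + 2*v**3.
The quadratic part v**2 - u**2 = (v − u)(v + u) splits into two distinct linear factors, so there are two distinct tangent lines y − 1 = ±(x − 1) — this is a node (ordinary double point).
Classification: node.


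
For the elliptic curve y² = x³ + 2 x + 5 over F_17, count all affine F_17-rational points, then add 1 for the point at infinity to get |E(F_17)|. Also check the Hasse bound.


Affine points = {(1, 5), (1, 12), (2, 0), (3, 2), (3, 15), (4, 3), (4, 14), (5, 2), (5, 15), (9, 2), (9, 15), (11, 7), (11, 10), (13, 1), (13, 16), (16, 6), (16, 11)}; affine count = 17; |E(F_17)| = 18.

Discriminant check: Δ ∝ 4a³ + 27b² = 4·2³ + 27·5² = 4·8 + 27·25 ≡ 10 (mod 17). Nonzero ⇒ E is nonsingular.
For each x ∈ F_17, compute rhs = x³ + 2·x + 5 mod 17, then count y ∈ F_17 with y² ≡ rhs.
  x = 0: rhs = 5, matching y values: none (0 points).
  x = 1: rhs = 8, matching y values: 5, 12 (2 points).
  x = 2: rhs = 0, matching y values: 0 (1 points).
  x = 3: rhs = 4, matching y values: 2, 15 (2 points).
  x = 4: rhs = 9, matching y values: 3, 14 (2 points).
  x = 5: rhs = 4, matching y values: 2, 15 (2 points).
  x = 6: rhs = 12, matching y values: none (0 points).
  x = 7: rhs = 5, matching y values: none (0 points).
  x = 8: rhs = 6, matching y values: none (0 points).
  x = 9: rhs = 4, matching y values: 2, 15 (2 points).
  x = 10: rhs = 5, matching y values: none (0 points).
  x = 11: rhs = 15, matching y values: 7, 10 (2 points).
  x = 12: rhs = 6, matching y values: none (0 points).
  x = 13: rhs = 1, matching y values: 1, 16 (2 points).
  x = 14: rhs = 6, matching y values: none (0 points).
  x = 15: rhs = 10, matching y values: none (0 points).
  x = 16: rhs = 2, matching y values: 6, 11 (2 points).
Total affine count: 17.
Full point count |E(F_17)| = 17 + 1 = 18.
Hasse bound: |18 − (17+1)| = |0| = 0 ≤ 2√17 ≈ 8.2462 ✓.


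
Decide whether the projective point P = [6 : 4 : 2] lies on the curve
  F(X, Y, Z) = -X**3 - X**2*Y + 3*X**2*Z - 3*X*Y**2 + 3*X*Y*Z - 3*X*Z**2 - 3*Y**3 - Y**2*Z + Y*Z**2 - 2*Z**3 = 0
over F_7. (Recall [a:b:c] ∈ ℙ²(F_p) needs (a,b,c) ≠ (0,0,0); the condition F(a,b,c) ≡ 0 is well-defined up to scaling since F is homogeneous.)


F(6,4,2) ≡ 4 (mod 7); P is NOT on the curve.

Evaluate F(6, 4, 2) term-by-term (mod 7).
  -X**3 ↦ -1·216·1·1 = -216
  -X**2*Y ↦ -1·36·4·1 = -144
  3*X**2*Z ↦ 3·36·1·2 = 216
  -3*X*Y**2 ↦ -3·6·16·1 = -288
  3*X*Y*Z ↦ 3·6·4·2 = 144
  -3*X*Z**2 ↦ -3·6·1·4 = -72
  -3*Y**3 ↦ -3·1·64·1 = -192
  -Y**2*Z ↦ -1·1·16·2 = -32
  Y*Z**2 ↦ 1·1·4·4 = 16
  -2*Z**3 ↦ -2·1·1·8 = -16
Sum: F(6, 4, 2) = (-216) + (-144) + (216) + (-288) + (144) + (-72) + (-192) + (-32) + (16) + (-16) = -584.
Reducing mod 7: -584 ≡ 4 (mod 7).
Since F(a, b, c) ≡ 4 ≠ 0 (mod 7), P does NOT lie on the curve.


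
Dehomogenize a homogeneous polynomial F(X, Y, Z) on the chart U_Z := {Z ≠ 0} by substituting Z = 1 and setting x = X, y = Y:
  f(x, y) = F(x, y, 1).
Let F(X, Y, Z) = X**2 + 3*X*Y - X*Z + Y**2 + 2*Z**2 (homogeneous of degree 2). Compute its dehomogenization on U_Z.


f(x, y) = x**2 + 3*x*y - x + y**2 + 2

On U_Z we set Z = 1. Each monomial c·X^i·Y^j·Z^k in F becomes c·x^i·y^j·1^k = c·x^i·y^j.
Substituting Z = 1: F(X, Y, 1) = x**2 + 3*x*y - x + y**2 + 2.
Note: deg(f) ≤ deg(F) = 2; strict inequality happens when F is divisible by Z (lost terms).


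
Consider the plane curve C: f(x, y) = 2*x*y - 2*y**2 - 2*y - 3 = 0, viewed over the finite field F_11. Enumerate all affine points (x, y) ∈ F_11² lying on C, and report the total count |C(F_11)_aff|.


Affine F_11-points: {(1, 2), (1, 9), (3, 5), (3, 8), (4, 4), (4, 10), (9, 1), (9, 7), (10, 3), (10, 6)}; count = 10.

For each of the 121 pairs (x, y) ∈ F_11², evaluate f(x, y) mod 11. Record the zeros.
  x = 0: [0↦8, 1↦4, 2↦7, 3↦6, 4↦1, 5↦3, 6↦1, 7↦6, 8↦7, 9↦4, 10↦8]  zeros at y ∈ ∅
  x = 1: [0↦8, 1↦6, 2↦0, 3↦1, 4↦9, 5↦2, 6↦2, 7↦9, 8↦1, 9↦0, 10↦6]  zeros at y ∈ {2, 9}
  x = 2: [0↦8, 1↦8, 2↦4, 3↦7, 4↦6, 5↦1, 6↦3, 7↦1, 8↦6, 9↦7, 10↦4]  zeros at y ∈ ∅
  x = 3: [0↦8, 1↦10, 2↦8, 3↦2, 4↦3, 5↦0, 6↦4, 7↦4, 8↦0, 9↦3, 10↦2]  zeros at y ∈ {5, 8}
  x = 4: [0↦8, 1↦1, 2↦1, 3↦8, 4↦0, 5↦10, 6↦5, 7↦7, 8↦5, 9↦10, 10↦0]  zeros at y ∈ {4, 10}
  x = 5: [0↦8, 1↦3, 2↦5, 3↦3, 4↦8, 5↦9, 6↦6, 7↦10, 8↦10, 9↦6, 10↦9]  zeros at y ∈ ∅
  x = 6: [0↦8, 1↦5, 2↦9, 3↦9, 4↦5, 5↦8, 6↦7, 7↦2, 8↦4, 9↦2, 10↦7]  zeros at y ∈ ∅
  x = 7: [0↦8, 1↦7, 2↦2, 3↦4, 4↦2, 5↦7, 6↦8, 7↦5, 8↦9, 9↦9, 10↦5]  zeros at y ∈ ∅
  x = 8: [0↦8, 1↦9, 2↦6, 3↦10, 4↦10, 5↦6, 6↦9, 7↦8, 8↦3, 9↦5, 10↦3]  zeros at y ∈ ∅
  x = 9: [0↦8, 1↦0, 2↦10, 3↦5, 4↦7, 5↦5, 6↦10, 7↦0, 8↦8, 9↦1, 10↦1]  zeros at y ∈ {1, 7}
  x = 10: [0↦8, 1↦2, 2↦3, 3↦0, 4↦4, 5↦4, 6↦0, 7↦3, 8↦2, 9↦8, 10↦10]  zeros at y ∈ {3, 6}
Collecting zeros: affine points = {(1, 2), (1, 9), (3, 5), (3, 8), (4, 4), (4, 10), (9, 1), (9, 7), (10, 3), (10, 6)}.
Total count |C(F_11)_aff| = 10.
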